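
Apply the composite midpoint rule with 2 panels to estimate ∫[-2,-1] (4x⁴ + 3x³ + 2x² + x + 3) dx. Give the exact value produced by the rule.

18.796875

h = (-1 − (-2))/2 = 0.5.
Midpoints m₁,…,m₂ = -1.75, -1.25.
f(m₁)=28.8125, f(m₂)=8.78125.
h·[f(m₁) + f(m₂)] = 0.5·(37.59375) = 18.796875.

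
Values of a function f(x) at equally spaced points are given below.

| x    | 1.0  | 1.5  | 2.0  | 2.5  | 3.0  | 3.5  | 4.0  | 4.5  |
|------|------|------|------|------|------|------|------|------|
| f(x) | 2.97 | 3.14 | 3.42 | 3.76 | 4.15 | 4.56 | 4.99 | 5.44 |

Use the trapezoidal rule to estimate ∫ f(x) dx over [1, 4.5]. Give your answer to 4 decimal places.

14.1125

h = 0.5, n = 7.
(h/2)·[y₀ + 2y₁ + 2y₂ + 2y₃ + 2y₄ + 2y₅ + 2y₆ + y₇] = 0.25·(56.45) = 14.1125.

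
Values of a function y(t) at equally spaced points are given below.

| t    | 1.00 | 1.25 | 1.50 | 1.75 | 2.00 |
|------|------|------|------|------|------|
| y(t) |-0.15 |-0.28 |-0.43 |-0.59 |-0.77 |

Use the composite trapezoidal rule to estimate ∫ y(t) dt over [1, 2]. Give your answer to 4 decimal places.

h = 0.25, n = 4.
(h/2)·[y₀ + 2y₁ + 2y₂ + 2y₃ + y₄] = 0.125·(-3.52) = -0.4400.

-0.4400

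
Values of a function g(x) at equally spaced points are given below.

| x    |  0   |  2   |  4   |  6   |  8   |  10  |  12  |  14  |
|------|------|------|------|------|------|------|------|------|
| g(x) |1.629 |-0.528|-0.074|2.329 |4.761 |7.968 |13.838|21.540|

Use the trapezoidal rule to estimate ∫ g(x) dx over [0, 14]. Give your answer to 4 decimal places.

79.7570

h = 2, n = 7.
(h/2)·[y₀ + 2y₁ + 2y₂ + 2y₃ + 2y₄ + 2y₅ + 2y₆ + y₇] = 1·(79.757) = 79.7570.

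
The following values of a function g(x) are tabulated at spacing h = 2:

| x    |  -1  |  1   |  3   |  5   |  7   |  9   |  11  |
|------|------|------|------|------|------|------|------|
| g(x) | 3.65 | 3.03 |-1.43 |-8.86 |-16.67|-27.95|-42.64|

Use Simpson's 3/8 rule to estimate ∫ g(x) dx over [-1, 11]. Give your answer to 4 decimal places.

h = 2, n = 6.
(3h/8)·[y₀ + 3y₁ + 3y₂ + 2y₃ + 3y₄ + 3y₅ + y₆] = 0.75·(-185.77) = -139.3275.

-139.3275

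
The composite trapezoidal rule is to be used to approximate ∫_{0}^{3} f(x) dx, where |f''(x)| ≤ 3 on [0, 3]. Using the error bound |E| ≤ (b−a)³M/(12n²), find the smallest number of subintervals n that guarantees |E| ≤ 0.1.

9

Need 81/(12n²) ≤ 0.1.
n² ≥ 81/(12·0.1) = 67.5 ⇒ n ≥ 8.2158, so the smallest n is 9.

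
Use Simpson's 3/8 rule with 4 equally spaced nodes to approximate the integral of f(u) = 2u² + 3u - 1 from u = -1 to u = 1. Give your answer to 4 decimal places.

-0.6667

h = (1 − (-1))/3 = 0.666667.
Nodes u₀,…,u₃ = -1, -0.333333, 0.333333, 1.
f(u) = 2u² + 3u - 1: f₀=-2, f₁=-1.777778, f₂=0.222222, f₃=4.
(3h/8)·[f₀ + 3f₁ + 3f₂ + f₃] = 0.25·(-2.666667) = -0.6667.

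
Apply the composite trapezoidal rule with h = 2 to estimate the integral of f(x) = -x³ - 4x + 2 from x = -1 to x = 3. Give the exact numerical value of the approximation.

h = (3 − (-1))/2 = 2.
Nodes x₀,…,x₂ = -1, 1, 3.
f(x) = -x³ - 4x + 2: f₀=7, f₁=-3, f₂=-37.
(h/2)·[f₀ + 2f₁ + f₂] = 1·(-36) = -36.

-36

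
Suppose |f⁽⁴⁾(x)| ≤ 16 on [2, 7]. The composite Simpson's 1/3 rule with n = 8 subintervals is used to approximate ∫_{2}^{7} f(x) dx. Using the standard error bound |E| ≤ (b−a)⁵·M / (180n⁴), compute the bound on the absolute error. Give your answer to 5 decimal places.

|E| ≤ (5)⁵·16 / (180·8⁴) = 50000/737280 = 0.06782.

0.06782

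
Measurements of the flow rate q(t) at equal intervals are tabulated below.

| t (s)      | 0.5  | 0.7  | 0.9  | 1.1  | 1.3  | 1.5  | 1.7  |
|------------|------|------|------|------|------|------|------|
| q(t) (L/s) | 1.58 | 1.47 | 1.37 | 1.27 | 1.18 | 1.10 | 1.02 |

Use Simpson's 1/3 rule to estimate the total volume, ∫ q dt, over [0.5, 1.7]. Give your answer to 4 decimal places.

h = 0.2, n = 6.
(h/3)·[y₀ + 4y₁ + 2y₂ + 4y₃ + 2y₄ + 4y₅ + y₆] = 0.066667·(23.06) = 1.5373.

1.5373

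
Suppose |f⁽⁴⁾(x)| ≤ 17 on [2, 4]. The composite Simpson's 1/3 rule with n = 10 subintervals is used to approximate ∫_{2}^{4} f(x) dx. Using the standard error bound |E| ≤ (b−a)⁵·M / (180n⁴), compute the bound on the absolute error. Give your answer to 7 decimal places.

0.0003022

|E| ≤ (2)⁵·17 / (180·10⁴) = 544/1800000 = 0.0003022.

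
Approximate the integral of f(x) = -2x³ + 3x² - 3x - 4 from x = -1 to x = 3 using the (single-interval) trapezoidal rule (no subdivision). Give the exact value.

-72

T = (b−a)/2 · [f(-1) + f(3)] = 2·[4 + (-40)] = -72.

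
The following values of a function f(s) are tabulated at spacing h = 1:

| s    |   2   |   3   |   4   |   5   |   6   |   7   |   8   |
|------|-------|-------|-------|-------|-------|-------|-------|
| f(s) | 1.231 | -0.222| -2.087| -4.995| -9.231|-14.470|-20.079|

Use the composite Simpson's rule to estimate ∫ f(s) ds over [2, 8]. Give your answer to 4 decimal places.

h = 1, n = 6.
(h/3)·[y₀ + 4y₁ + 2y₂ + 4y₃ + 2y₄ + 4y₅ + y₆] = 0.333333·(-120.232) = -40.0773.

-40.0773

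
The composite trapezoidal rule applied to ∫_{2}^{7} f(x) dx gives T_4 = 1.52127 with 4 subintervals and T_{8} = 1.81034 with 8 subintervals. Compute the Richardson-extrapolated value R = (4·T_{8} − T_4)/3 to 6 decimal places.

R = (4·T_{8} − T_4) / 3 = (4·1.81034 − 1.52127)/3 = (5.72009)/3 = 1.906697.

1.906697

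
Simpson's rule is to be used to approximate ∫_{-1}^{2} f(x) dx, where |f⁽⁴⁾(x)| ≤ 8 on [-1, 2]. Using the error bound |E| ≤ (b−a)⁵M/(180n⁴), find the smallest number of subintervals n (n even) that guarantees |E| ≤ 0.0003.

14

Need 1944/(180n⁴) ≤ 0.0003.
n⁴ ≥ 1944/(180·0.0003) = 36000 ⇒ n ≥ 13.7745, so the smallest even n is 14. (n must be even for Simpson's rule.)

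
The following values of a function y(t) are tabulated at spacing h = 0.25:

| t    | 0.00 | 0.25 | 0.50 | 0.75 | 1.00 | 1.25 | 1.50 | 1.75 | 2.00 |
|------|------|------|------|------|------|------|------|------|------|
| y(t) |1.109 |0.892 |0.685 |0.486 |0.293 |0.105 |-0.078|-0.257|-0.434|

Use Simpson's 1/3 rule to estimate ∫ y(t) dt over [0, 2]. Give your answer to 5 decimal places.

0.61492

h = 0.25, n = 8.
(h/3)·[y₀ + 4y₁ + 2y₂ + 4y₃ + 2y₄ + 4y₅ + 2y₆ + 4y₇ + y₈] = 0.083333·(7.379) = 0.61492.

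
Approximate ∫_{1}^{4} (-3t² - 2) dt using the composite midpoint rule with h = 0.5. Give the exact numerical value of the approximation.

-68.8125

h = (4 − 1)/6 = 0.5.
Midpoints m₁,…,m₆ = 1.25, 1.75, 2.25, 2.75, 3.25, 3.75.
f(m₁)=-6.6875, f(m₂)=-11.1875, f(m₃)=-17.1875, f(m₄)=-24.6875, f(m₅)=-33.6875, f(m₆)=-44.1875.
h·[f(m₁) + f(m₂) + f(m₃) + f(m₄) + f(m₅) + f(m₆)] = 0.5·(-137.625) = -68.8125.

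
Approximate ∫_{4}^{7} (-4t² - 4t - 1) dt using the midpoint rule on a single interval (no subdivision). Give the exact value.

-432

M = (b−a)·f(5.5) = 3·(-144) = -432.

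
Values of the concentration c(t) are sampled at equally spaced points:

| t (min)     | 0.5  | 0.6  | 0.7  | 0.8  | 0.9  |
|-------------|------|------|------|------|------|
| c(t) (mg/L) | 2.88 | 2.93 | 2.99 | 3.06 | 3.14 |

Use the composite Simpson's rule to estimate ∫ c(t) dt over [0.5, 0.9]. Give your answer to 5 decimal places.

1.19867

h = 0.1, n = 4.
(h/3)·[y₀ + 4y₁ + 2y₂ + 4y₃ + y₄] = 0.033333·(35.96) = 1.19867.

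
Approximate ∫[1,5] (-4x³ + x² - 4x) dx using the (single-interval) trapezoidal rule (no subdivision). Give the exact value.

T = (b−a)/2 · [f(1) + f(5)] = 2·[(-7) + (-495)] = -1004.

-1004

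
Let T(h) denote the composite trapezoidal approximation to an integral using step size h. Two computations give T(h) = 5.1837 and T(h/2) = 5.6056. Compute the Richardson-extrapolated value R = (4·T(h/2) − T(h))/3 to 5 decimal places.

5.74623

R = (4·T(h/2) − T(h)) / 3 = (4·5.6056 − 5.1837)/3 = (17.2387)/3 = 5.74623.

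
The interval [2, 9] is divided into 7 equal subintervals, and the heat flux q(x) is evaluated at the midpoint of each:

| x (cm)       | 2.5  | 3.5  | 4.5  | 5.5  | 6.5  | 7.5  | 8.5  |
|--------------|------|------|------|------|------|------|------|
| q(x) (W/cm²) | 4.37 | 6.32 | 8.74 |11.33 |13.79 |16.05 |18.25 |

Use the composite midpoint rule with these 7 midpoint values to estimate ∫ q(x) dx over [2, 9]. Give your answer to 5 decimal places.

78.85000

h = 1, n = 7.
h·[y(m₁) + y(m₂) + y(m₃) + y(m₄) + y(m₅) + y(m₆) + y(m₇)] = 1·(78.85) = 78.85000.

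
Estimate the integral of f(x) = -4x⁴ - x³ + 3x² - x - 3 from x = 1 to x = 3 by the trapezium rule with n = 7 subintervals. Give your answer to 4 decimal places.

h = (3 − 1)/7 = 0.285714.
Nodes x₀,…,x₇ = 1, 1.285714, 1.571429, 1.857143, 2.142857, 2.428571, 2.714286, 3.
f(x) = -4x⁴ - x³ + 3x² - x - 3: f₀=-6, f₁=-12.382341, f₂=-25.435235, f₃=-48.497293, f₄=-85.546855, f₅=-141.201999, f₆=-220.720533, f₇=-330.
(h/2)·[f₀ + 2f₁ + 2f₂ + 2f₃ + 2f₄ + 2f₅ + 2f₆ + f₇] = 0.142857·(-1403.568513) = -200.5098.

-200.5098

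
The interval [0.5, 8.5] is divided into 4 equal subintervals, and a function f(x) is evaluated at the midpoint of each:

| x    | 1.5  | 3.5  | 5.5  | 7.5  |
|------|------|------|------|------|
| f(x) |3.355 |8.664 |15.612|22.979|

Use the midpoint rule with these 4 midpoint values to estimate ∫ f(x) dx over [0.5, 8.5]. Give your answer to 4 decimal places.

101.2200

h = 2, n = 4.
h·[y(m₁) + y(m₂) + y(m₃) + y(m₄)] = 2·(50.610) = 101.2200.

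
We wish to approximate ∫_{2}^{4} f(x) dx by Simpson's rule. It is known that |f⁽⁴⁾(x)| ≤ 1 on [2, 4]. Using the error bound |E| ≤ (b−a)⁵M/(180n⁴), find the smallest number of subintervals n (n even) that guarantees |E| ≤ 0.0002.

6

Need 32/(180n⁴) ≤ 0.0002.
n⁴ ≥ 32/(180·0.0002) = 888.889 ⇒ n ≥ 5.4602, so the smallest even n is 6. (n must be even for Simpson's rule.)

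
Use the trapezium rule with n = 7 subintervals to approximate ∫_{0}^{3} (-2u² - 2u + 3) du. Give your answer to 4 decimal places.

-18.1837

h = (3 − 0)/7 = 0.428571.
Nodes u₀,…,u₇ = 0, 0.428571, 0.857143, 1.285714, 1.714286, 2.142857, 2.571429, 3.
f(u) = -2u² - 2u + 3: f₀=3, f₁=1.775510, f₂=-0.183673, f₃=-2.877551, f₄=-6.306122, f₅=-10.469388, f₆=-15.367347, f₇=-21.
(h/2)·[f₀ + 2f₁ + 2f₂ + 2f₃ + 2f₄ + 2f₅ + 2f₆ + f₇] = 0.214286·(-84.857143) = -18.1837.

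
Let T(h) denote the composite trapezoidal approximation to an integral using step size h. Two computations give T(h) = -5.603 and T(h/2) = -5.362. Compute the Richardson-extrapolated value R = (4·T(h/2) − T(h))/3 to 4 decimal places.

R = (4·T(h/2) − T(h)) / 3 = (4·(-5.362) − (-5.603))/3 = (-15.845)/3 = -5.2817.

-5.2817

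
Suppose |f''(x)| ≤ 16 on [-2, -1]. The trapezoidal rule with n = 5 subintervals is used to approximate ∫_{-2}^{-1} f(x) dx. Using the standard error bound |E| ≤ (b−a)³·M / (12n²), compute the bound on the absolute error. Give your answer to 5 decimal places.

|E| ≤ (1)³·16 / (12·5²) = 16/300 = 0.05333.

0.05333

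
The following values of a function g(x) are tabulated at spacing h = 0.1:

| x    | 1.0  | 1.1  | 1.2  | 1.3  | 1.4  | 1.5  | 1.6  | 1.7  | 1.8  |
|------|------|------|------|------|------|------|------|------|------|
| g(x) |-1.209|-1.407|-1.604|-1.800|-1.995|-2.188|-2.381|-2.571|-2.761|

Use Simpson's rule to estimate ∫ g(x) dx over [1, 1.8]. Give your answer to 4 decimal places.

h = 0.1, n = 8.
(h/3)·[y₀ + 4y₁ + 2y₂ + 4y₃ + 2y₄ + 4y₅ + 2y₆ + 4y₇ + y₈] = 0.033333·(-47.794) = -1.5931.

-1.5931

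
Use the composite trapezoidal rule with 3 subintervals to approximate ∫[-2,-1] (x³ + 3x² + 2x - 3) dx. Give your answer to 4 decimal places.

-2.7778

h = (-1 − (-2))/3 = 0.333333.
Nodes x₀,…,x₃ = -2, -1.666667, -1.333333, -1.
f(x) = x³ + 3x² + 2x - 3: f₀=-3, f₁=-2.629630, f₂=-2.703704, f₃=-3.
(h/2)·[f₀ + 2f₁ + 2f₂ + f₃] = 0.166667·(-16.666667) = -2.7778.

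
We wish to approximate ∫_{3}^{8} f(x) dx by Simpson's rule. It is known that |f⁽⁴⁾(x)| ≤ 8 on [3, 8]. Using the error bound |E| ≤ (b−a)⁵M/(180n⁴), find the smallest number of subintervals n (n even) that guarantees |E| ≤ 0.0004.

26

Need 25000/(180n⁴) ≤ 0.0004.
n⁴ ≥ 25000/(180·0.0004) = 347222 ⇒ n ≥ 24.2746, so the smallest even n is 26. (n must be even for Simpson's rule.)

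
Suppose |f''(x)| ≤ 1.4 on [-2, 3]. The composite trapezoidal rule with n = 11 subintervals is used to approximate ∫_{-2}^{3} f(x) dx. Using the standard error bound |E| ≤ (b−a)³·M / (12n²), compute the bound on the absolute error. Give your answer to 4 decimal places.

0.1205

|E| ≤ (5)³·1.4 / (12·11²) = 175/1452 = 0.1205.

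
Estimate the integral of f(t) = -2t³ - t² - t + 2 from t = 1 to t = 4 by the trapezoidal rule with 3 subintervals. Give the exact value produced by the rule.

h = (4 − 1)/3 = 1.
Nodes t₀,…,t₃ = 1, 2, 3, 4.
f(t) = -2t³ - t² - t + 2: f₀=-2, f₁=-20, f₂=-64, f₃=-146.
(h/2)·[f₀ + 2f₁ + 2f₂ + f₃] = 0.5·(-316) = -158.

-158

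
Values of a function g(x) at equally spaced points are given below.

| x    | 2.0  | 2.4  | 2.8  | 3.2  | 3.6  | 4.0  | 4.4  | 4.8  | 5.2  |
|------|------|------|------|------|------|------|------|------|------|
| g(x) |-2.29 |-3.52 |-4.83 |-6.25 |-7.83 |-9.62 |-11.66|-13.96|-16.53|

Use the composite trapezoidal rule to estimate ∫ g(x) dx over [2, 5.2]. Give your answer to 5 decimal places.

-26.83200

h = 0.4, n = 8.
(h/2)·[y₀ + 2y₁ + 2y₂ + 2y₃ + 2y₄ + 2y₅ + 2y₆ + 2y₇ + y₈] = 0.2·(-134.16) = -26.83200.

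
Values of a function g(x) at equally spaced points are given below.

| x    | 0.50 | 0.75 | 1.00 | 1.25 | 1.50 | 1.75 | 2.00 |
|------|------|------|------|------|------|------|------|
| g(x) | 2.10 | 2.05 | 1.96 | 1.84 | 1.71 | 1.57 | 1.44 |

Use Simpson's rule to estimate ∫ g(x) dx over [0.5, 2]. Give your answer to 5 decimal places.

h = 0.25, n = 6.
(h/3)·[y₀ + 4y₁ + 2y₂ + 4y₃ + 2y₄ + 4y₅ + y₆] = 0.083333·(32.72) = 2.72667.

2.72667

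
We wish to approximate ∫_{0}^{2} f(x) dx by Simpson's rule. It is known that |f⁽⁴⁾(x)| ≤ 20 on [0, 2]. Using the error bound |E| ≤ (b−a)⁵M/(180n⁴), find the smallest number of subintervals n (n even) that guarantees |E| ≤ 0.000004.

32

Need 640/(180n⁴) ≤ 0.000004.
n⁴ ≥ 640/(180·0.000004) = 888889 ⇒ n ≥ 30.7052, so the smallest even n is 32. (n must be even for Simpson's rule.)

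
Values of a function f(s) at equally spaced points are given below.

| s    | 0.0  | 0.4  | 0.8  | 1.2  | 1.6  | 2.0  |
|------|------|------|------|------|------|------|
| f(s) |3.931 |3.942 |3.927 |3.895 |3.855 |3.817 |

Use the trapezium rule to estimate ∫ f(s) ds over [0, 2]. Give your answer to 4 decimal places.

7.7972

h = 0.4, n = 5.
(h/2)·[y₀ + 2y₁ + 2y₂ + 2y₃ + 2y₄ + y₅] = 0.2·(38.986) = 7.7972.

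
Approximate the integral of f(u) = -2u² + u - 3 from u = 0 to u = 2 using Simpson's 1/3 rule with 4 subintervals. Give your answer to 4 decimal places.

-9.3333

h = (2 − 0)/4 = 0.5.
Nodes u₀,…,u₄ = 0, 0.5, 1, 1.5, 2.
f(u) = -2u² + u - 3: f₀=-3, f₁=-3, f₂=-4, f₃=-6, f₄=-9.
(h/3)·[f₀ + 4f₁ + 2f₂ + 4f₃ + f₄] = 0.166667·(-56) = -9.3333.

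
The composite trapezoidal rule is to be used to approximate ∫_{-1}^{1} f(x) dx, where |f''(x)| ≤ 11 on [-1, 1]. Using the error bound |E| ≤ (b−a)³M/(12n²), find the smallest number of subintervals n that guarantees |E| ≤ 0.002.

Need 88/(12n²) ≤ 0.002.
n² ≥ 88/(12·0.002) = 3666.67 ⇒ n ≥ 60.5530, so the smallest n is 61.

61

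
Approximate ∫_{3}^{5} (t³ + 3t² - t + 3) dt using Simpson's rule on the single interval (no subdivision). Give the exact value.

S = (b−a)/6 · [f(3) + 4f(4) + f(5)] = 0.333333·[54 + 4·111 + 198] = 232.

232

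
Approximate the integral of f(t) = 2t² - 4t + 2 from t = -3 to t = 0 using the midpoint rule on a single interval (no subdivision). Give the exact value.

37.5

M = (b−a)·f(-1.5) = 3·(12.5) = 37.5.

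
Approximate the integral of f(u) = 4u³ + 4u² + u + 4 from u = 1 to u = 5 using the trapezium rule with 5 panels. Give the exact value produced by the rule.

h = (5 − 1)/5 = 0.8.
Nodes u₀,…,u₅ = 1, 1.8, 2.6, 3.4, 4.2, 5.
f(u) = 4u³ + 4u² + u + 4: f₀=13, f₁=42.088, f₂=103.944, f₃=210.856, f₄=375.112, f₅=609.
(h/2)·[f₀ + 2f₁ + 2f₂ + 2f₃ + 2f₄ + f₅] = 0.4·(2086) = 834.4.

834.4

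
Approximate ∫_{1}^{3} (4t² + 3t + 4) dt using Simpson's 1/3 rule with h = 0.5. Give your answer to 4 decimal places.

54.6667

h = (3 − 1)/4 = 0.5.
Nodes t₀,…,t₄ = 1, 1.5, 2, 2.5, 3.
f(t) = 4t² + 3t + 4: f₀=11, f₁=17.5, f₂=26, f₃=36.5, f₄=49.
(h/3)·[f₀ + 4f₁ + 2f₂ + 4f₃ + f₄] = 0.166667·(328) = 54.6667.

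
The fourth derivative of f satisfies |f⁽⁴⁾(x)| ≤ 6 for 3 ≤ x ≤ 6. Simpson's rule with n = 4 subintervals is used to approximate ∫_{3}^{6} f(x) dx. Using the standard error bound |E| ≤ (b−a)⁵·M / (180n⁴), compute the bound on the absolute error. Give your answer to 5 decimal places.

0.03164

|E| ≤ (3)⁵·6 / (180·4⁴) = 1458/46080 = 0.03164.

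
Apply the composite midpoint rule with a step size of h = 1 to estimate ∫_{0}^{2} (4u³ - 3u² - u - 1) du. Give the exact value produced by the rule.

h = (2 − 0)/2 = 1.
Midpoints m₁,…,m₂ = 0.5, 1.5.
f(m₁)=-1.75, f(m₂)=4.25.
h·[f(m₁) + f(m₂)] = 1·(2.5) = 2.5.

2.5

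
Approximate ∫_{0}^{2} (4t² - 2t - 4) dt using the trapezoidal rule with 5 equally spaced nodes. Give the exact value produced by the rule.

h = (2 − 0)/4 = 0.5.
Nodes t₀,…,t₄ = 0, 0.5, 1, 1.5, 2.
f(t) = 4t² - 2t - 4: f₀=-4, f₁=-4, f₂=-2, f₃=2, f₄=8.
(h/2)·[f₀ + 2f₁ + 2f₂ + 2f₃ + f₄] = 0.25·(-4) = -1.

-1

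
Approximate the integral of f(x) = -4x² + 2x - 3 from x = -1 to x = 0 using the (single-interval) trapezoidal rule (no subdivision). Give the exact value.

-6

T = (b−a)/2 · [f(-1) + f(0)] = 0.5·[(-9) + (-3)] = -6.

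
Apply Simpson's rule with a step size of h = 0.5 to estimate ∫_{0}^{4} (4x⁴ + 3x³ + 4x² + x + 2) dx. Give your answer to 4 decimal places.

1112.6667

h = (4 − 0)/8 = 0.5.
Nodes x₀,…,x₈ = 0, 0.5, 1, 1.5, 2, 2.5, 3, 3.5, 4.
f(x) = 4x⁴ + 3x³ + 4x² + x + 2: f₀=2, f₁=4.125, f₂=14, f₃=42.875, f₄=108, f₅=232.625, f₆=446, f₇=783.375, f₈=1286.
(h/3)·[f₀ + 4f₁ + 2f₂ + 4f₃ + 2f₄ + 4f₅ + 2f₆ + 4f₇ + f₈] = 0.166667·(6676) = 1112.6667.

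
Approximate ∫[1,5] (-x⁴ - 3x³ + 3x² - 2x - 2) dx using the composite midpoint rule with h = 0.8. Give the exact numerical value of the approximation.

h = (5 − 1)/5 = 0.8.
Midpoints m₁,…,m₅ = 1.4, 2.2, 3, 3.8, 4.6.
f(m₁)=-10.9936, f(m₂)=-47.2496, f(m₃)=-143, f(m₄)=-339.4096, f(m₅)=-687.4736.
h·[f(m₁) + f(m₂) + f(m₃) + f(m₄) + f(m₅)] = 0.8·(-1228.1264) = -982.50112.

-982.50112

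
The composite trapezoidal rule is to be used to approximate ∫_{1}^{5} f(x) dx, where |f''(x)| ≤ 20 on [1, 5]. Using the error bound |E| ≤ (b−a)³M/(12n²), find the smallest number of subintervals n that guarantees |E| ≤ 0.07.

Need 1280/(12n²) ≤ 0.07.
n² ≥ 1280/(12·0.07) = 1523.81 ⇒ n ≥ 39.0360, so the smallest n is 40.

40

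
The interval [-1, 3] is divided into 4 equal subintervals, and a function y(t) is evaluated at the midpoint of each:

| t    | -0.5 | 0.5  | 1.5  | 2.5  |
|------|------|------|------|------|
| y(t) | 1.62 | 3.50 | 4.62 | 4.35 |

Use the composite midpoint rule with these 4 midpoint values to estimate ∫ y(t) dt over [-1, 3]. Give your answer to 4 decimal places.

h = 1, n = 4.
h·[y(m₁) + y(m₂) + y(m₃) + y(m₄)] = 1·(14.09) = 14.0900.

14.0900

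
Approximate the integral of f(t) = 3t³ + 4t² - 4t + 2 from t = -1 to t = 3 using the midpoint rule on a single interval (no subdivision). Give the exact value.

M = (b−a)·f(1) = 4·(5) = 20.

20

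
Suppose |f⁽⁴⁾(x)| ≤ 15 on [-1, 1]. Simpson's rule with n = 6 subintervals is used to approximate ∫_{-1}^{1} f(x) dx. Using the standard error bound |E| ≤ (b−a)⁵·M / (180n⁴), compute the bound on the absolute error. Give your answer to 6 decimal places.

0.002058

|E| ≤ (2)⁵·15 / (180·6⁴) = 480/233280 = 0.002058.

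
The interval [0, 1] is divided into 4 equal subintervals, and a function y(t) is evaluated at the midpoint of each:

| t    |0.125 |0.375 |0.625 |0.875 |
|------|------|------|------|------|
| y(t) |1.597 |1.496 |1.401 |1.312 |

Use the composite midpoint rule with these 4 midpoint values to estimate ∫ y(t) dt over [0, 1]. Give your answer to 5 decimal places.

1.45150

h = 0.25, n = 4.
h·[y(m₁) + y(m₂) + y(m₃) + y(m₄)] = 0.25·(5.806) = 1.45150.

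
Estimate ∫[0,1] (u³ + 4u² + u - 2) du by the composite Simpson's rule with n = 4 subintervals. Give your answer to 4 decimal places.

h = (1 − 0)/4 = 0.25.
Nodes u₀,…,u₄ = 0, 0.25, 0.5, 0.75, 1.
f(u) = u³ + 4u² + u - 2: f₀=-2, f₁=-1.484375, f₂=-0.375, f₃=1.421875, f₄=4.
(h/3)·[f₀ + 4f₁ + 2f₂ + 4f₃ + f₄] = 0.083333·(1) = 0.0833.

0.0833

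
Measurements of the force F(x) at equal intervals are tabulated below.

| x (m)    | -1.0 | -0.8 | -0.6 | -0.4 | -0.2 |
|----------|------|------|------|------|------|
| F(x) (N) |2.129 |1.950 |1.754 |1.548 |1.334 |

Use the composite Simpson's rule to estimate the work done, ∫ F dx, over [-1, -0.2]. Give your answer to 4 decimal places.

h = 0.2, n = 4.
(h/3)·[y₀ + 4y₁ + 2y₂ + 4y₃ + y₄] = 0.066667·(20.963) = 1.3975.

1.3975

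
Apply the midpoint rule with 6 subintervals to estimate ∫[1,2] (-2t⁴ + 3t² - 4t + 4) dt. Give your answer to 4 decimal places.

-7.3422

h = (2 − 1)/6 = 0.166667.
Midpoints m₁,…,m₆ = 1.083333, 1.25, 1.416667, 1.583333, 1.75, 1.916667.
f(m₁)=0.432774, f(m₂)=-1.1953125, f(m₃)=-3.701485, f(m₄)=-7.382041, f(m₅)=-12.5703125, f(m₆)=-19.636671.
h·[f(m₁) + f(m₂) + f(m₃) + f(m₄) + f(m₅) + f(m₆)] = 0.166667·(-44.053048) = -7.3422.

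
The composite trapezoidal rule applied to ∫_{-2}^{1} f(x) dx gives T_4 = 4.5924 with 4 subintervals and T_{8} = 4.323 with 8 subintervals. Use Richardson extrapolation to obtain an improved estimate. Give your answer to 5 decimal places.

4.23320

R = (4·T_{8} − T_4) / 3 = (4·4.323 − 4.5924)/3 = (12.6996)/3 = 4.23320.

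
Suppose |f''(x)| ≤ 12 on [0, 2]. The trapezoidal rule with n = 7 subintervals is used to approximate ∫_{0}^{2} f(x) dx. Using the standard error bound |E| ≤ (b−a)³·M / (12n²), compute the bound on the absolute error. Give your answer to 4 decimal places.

0.1633

|E| ≤ (2)³·12 / (12·7²) = 96/588 = 0.1633.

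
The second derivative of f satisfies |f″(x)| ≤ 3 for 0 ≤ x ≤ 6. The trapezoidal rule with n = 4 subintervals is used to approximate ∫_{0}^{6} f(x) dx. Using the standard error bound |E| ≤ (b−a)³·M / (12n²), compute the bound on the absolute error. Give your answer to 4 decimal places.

|E| ≤ (6)³·3 / (12·4²) = 648/192 = 3.3750.

3.3750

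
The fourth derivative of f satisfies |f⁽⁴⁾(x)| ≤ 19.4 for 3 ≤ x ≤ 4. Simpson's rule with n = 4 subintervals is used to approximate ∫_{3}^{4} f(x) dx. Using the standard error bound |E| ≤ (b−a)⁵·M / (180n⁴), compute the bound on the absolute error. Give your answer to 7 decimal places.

0.0004210

|E| ≤ (1)⁵·19.4 / (180·4⁴) = 19.4/46080 = 0.0004210.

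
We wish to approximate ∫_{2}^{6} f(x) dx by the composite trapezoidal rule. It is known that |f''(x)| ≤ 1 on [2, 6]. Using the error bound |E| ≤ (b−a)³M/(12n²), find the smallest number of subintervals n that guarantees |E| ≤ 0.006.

Need 64/(12n²) ≤ 0.006.
n² ≥ 64/(12·0.006) = 888.889 ⇒ n ≥ 29.8142, so the smallest n is 30.

30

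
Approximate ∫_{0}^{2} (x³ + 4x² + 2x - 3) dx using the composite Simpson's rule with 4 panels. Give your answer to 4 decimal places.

h = (2 − 0)/4 = 0.5.
Nodes x₀,…,x₄ = 0, 0.5, 1, 1.5, 2.
f(x) = x³ + 4x² + 2x - 3: f₀=-3, f₁=-0.875, f₂=4, f₃=12.375, f₄=25.
(h/3)·[f₀ + 4f₁ + 2f₂ + 4f₃ + f₄] = 0.166667·(76) = 12.6667.

12.6667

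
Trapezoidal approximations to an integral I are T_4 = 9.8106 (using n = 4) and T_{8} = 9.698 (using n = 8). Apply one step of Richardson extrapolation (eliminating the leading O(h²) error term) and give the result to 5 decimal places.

9.66047

R = (4·T_{8} − T_4) / 3 = (4·9.698 − 9.8106)/3 = (28.9814)/3 = 9.66047.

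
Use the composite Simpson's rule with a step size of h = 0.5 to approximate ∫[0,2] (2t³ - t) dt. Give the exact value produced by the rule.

h = (2 − 0)/4 = 0.5.
Nodes t₀,…,t₄ = 0, 0.5, 1, 1.5, 2.
f(t) = 2t³ - t: f₀=0, f₁=-0.25, f₂=1, f₃=5.25, f₄=14.
(h/3)·[f₀ + 4f₁ + 2f₂ + 4f₃ + f₄] = 0.166667·(36) = 6.

6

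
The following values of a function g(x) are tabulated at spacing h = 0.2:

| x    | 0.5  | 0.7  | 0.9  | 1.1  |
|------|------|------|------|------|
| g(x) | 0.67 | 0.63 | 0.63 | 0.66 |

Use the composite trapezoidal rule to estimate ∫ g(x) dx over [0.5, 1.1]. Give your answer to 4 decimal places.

h = 0.2, n = 3.
(h/2)·[y₀ + 2y₁ + 2y₂ + y₃] = 0.1·(3.85) = 0.3850.

0.3850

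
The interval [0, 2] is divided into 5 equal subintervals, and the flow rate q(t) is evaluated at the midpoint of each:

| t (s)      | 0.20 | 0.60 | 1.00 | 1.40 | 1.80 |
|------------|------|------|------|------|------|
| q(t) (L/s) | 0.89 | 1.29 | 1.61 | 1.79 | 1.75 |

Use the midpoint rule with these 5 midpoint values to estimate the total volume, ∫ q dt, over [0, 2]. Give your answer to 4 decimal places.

h = 0.4, n = 5.
h·[y(m₁) + y(m₂) + y(m₃) + y(m₄) + y(m₅)] = 0.4·(7.33) = 2.9320.

2.9320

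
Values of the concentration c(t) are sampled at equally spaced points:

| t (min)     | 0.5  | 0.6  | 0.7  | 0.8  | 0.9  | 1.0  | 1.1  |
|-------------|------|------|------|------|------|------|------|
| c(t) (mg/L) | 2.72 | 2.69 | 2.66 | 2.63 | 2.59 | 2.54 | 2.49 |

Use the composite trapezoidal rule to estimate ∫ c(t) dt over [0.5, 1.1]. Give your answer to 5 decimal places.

h = 0.1, n = 6.
(h/2)·[y₀ + 2y₁ + 2y₂ + 2y₃ + 2y₄ + 2y₅ + y₆] = 0.05·(31.43) = 1.57150.

1.57150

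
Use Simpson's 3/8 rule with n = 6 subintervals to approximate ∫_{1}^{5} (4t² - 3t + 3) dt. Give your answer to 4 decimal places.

h = (5 − 1)/6 = 0.666667.
Nodes t₀,…,t₆ = 1, 1.666667, 2.333333, 3, 3.666667, 4.333333, 5.
f(t) = 4t² - 3t + 3: f₀=4, f₁=9.111111, f₂=17.777778, f₃=30, f₄=45.777778, f₅=65.111111, f₆=88.
(3h/8)·[f₀ + 3f₁ + 3f₂ + 2f₃ + 3f₄ + 3f₅ + f₆] = 0.25·(565.333333) = 141.3333.

141.3333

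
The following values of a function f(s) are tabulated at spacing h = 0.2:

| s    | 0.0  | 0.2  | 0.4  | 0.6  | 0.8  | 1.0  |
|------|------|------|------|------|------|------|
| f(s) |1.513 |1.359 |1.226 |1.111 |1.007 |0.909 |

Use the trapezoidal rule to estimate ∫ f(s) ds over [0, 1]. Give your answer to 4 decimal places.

1.1828

h = 0.2, n = 5.
(h/2)·[y₀ + 2y₁ + 2y₂ + 2y₃ + 2y₄ + y₅] = 0.1·(11.828) = 1.1828.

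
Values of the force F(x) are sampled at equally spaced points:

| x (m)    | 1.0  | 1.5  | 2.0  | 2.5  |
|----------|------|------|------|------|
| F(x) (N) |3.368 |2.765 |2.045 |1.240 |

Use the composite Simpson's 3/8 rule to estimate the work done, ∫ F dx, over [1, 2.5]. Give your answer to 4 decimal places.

h = 0.5, n = 3.
(3h/8)·[y₀ + 3y₁ + 3y₂ + y₃] = 0.1875·(19.038) = 3.5696.

3.5696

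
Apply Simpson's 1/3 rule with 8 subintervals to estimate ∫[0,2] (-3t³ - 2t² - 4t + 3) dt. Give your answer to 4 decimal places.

-19.3333

h = (2 − 0)/8 = 0.25.
Nodes t₀,…,t₈ = 0, 0.25, 0.5, 0.75, 1, 1.25, 1.5, 1.75, 2.
f(t) = -3t³ - 2t² - 4t + 3: f₀=3, f₁=1.828125, f₂=0.125, f₃=-2.390625, f₄=-6, f₅=-10.984375, f₆=-17.625, f₇=-26.203125, f₈=-37.
(h/3)·[f₀ + 4f₁ + 2f₂ + 4f₃ + 2f₄ + 4f₅ + 2f₆ + 4f₇ + f₈] = 0.083333·(-232) = -19.3333.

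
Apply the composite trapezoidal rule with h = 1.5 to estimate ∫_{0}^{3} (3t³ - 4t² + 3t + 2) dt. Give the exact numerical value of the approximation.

54.9375

h = (3 − 0)/2 = 1.5.
Nodes t₀,…,t₂ = 0, 1.5, 3.
f(t) = 3t³ - 4t² + 3t + 2: f₀=2, f₁=7.625, f₂=56.
(h/2)·[f₀ + 2f₁ + f₂] = 0.75·(73.25) = 54.9375.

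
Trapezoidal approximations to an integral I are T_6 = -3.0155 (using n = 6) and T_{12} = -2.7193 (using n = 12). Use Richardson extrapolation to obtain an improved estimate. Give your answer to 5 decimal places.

-2.62057

R = (4·T_{12} − T_6) / 3 = (4·(-2.7193) − (-3.0155))/3 = (-7.8617)/3 = -2.62057.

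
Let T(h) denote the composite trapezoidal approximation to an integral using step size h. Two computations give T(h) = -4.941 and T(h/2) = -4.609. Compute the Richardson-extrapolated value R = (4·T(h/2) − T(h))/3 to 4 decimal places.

R = (4·T(h/2) − T(h)) / 3 = (4·(-4.609) − (-4.941))/3 = (-13.495)/3 = -4.4983.

-4.4983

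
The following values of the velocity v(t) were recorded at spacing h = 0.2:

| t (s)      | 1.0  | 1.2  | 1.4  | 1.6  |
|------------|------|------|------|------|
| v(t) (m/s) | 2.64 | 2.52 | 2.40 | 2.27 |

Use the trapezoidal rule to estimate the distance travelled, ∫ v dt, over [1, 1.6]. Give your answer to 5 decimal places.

1.47500

h = 0.2, n = 3.
(h/2)·[y₀ + 2y₁ + 2y₂ + y₃] = 0.1·(14.75) = 1.47500.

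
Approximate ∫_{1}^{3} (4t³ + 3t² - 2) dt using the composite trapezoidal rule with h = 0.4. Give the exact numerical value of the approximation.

h = (3 − 1)/5 = 0.4.
Nodes t₀,…,t₅ = 1, 1.4, 1.8, 2.2, 2.6, 3.
f(t) = 4t³ + 3t² - 2: f₀=5, f₁=14.856, f₂=31.048, f₃=55.112, f₄=88.584, f₅=133.
(h/2)·[f₀ + 2f₁ + 2f₂ + 2f₃ + 2f₄ + f₅] = 0.2·(517.2) = 103.44.

103.44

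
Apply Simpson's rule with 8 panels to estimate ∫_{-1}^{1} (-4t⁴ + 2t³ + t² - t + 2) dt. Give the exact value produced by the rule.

h = (1 − (-1))/8 = 0.25.
Nodes t₀,…,t₈ = -1, -0.75, -0.5, -0.25, 0, 0.25, 0.5, 0.75, 1.
f(t) = -4t⁴ + 2t³ + t² - t + 2: f₀=-2, f₁=1.203125, f₂=2.25, f₃=2.265625, f₄=2, f₅=1.828125, f₆=1.75, f₇=1.390625, f₈=0.
(h/3)·[f₀ + 4f₁ + 2f₂ + 4f₃ + 2f₄ + 4f₅ + 2f₆ + 4f₇ + f₈] = 0.083333·(36.75) = 3.0625.

3.0625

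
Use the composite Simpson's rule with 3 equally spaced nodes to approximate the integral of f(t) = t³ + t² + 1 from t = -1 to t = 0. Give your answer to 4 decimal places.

1.0833

h = (0 − (-1))/2 = 0.5.
Nodes t₀,…,t₂ = -1, -0.5, 0.
f(t) = t³ + t² + 1: f₀=1, f₁=1.125, f₂=1.
(h/3)·[f₀ + 4f₁ + f₂] = 0.166667·(6.5) = 1.0833.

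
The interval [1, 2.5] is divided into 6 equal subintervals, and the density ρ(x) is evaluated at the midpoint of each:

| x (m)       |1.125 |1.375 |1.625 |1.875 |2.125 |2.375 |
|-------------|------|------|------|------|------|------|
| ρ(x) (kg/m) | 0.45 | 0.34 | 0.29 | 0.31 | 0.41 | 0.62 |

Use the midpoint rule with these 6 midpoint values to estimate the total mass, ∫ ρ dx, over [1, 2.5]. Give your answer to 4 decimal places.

h = 0.25, n = 6.
h·[y(m₁) + y(m₂) + y(m₃) + y(m₄) + y(m₅) + y(m₆)] = 0.25·(2.42) = 0.6050.

0.6050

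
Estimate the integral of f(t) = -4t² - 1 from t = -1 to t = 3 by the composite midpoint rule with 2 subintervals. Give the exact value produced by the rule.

h = (3 − (-1))/2 = 2.
Midpoints m₁,…,m₂ = 0, 2.
f(m₁)=-1, f(m₂)=-17.
h·[f(m₁) + f(m₂)] = 2·(-18) = -36.

-36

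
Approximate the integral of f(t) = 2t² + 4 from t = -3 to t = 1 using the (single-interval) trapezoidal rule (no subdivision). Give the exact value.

56

T = (b−a)/2 · [f(-3) + f(1)] = 2·[22 + 6] = 56.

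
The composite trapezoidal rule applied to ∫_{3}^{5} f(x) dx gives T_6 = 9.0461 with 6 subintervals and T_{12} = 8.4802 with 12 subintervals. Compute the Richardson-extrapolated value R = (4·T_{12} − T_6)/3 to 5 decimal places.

R = (4·T_{12} − T_6) / 3 = (4·8.4802 − 9.0461)/3 = (24.8747)/3 = 8.29157.

8.29157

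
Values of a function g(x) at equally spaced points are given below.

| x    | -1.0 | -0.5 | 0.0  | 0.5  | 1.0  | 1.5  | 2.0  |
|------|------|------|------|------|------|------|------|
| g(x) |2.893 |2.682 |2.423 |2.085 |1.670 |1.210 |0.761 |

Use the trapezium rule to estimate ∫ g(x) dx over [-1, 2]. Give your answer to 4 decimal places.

h = 0.5, n = 6.
(h/2)·[y₀ + 2y₁ + 2y₂ + 2y₃ + 2y₄ + 2y₅ + y₆] = 0.25·(23.794) = 5.9485.

5.9485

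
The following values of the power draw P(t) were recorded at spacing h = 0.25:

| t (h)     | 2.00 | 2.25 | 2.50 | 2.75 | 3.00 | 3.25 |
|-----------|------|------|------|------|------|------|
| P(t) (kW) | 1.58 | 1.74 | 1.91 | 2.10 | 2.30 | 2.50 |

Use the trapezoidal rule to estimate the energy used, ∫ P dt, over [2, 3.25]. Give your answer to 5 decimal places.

2.52250

h = 0.25, n = 5.
(h/2)·[y₀ + 2y₁ + 2y₂ + 2y₃ + 2y₄ + y₅] = 0.125·(20.18) = 2.52250.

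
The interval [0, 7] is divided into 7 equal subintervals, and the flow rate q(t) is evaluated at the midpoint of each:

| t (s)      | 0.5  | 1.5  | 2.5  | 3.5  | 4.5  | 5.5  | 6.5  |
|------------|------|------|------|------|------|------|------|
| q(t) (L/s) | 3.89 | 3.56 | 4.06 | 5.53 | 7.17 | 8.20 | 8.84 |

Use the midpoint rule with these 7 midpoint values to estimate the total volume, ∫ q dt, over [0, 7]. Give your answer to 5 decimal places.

h = 1, n = 7.
h·[y(m₁) + y(m₂) + y(m₃) + y(m₄) + y(m₅) + y(m₆) + y(m₇)] = 1·(41.25) = 41.25000.

41.25000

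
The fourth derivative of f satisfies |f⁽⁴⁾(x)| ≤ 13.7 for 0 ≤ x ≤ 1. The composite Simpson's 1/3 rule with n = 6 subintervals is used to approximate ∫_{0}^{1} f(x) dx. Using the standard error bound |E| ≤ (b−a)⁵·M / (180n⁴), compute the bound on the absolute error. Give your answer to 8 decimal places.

|E| ≤ (1)⁵·13.7 / (180·6⁴) = 13.7/233280 = 0.00005873.

0.00005873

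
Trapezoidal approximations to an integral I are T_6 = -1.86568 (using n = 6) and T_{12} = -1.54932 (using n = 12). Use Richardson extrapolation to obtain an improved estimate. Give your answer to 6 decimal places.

-1.443867

R = (4·T_{12} − T_6) / 3 = (4·(-1.54932) − (-1.86568))/3 = (-4.33160)/3 = -1.443867.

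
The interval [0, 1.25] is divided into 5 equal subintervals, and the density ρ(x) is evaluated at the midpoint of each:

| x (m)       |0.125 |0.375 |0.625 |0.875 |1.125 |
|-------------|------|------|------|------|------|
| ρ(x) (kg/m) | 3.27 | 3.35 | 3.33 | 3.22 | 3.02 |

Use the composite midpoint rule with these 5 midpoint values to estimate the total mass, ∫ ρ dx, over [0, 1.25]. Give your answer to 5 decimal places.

h = 0.25, n = 5.
h·[y(m₁) + y(m₂) + y(m₃) + y(m₄) + y(m₅)] = 0.25·(16.19) = 4.04750.

4.04750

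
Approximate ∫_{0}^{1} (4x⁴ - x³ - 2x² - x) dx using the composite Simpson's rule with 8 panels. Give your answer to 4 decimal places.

-0.6165

h = (1 − 0)/8 = 0.125.
Nodes x₀,…,x₈ = 0, 0.125, 0.25, 0.375, 0.5, 0.625, 0.75, 0.875, 1.
f(x) = 4x⁴ - x³ - 2x² - x: f₀=0, f₁=-0.1572265625, f₂=-0.375, f₃=-0.6298828125, f₄=-0.875, f₅=-1.0400390625, f₆=-1.03125, f₇=-0.7314453125, f₈=0.
(h/3)·[f₀ + 4f₁ + 2f₂ + 4f₃ + 2f₄ + 4f₅ + 2f₆ + 4f₇ + f₈] = 0.041667·(-14.796875) = -0.6165.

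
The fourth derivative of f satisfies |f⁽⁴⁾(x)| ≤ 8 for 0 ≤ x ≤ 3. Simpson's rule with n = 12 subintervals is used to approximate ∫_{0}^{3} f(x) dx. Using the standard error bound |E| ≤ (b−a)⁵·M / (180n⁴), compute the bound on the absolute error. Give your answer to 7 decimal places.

|E| ≤ (3)⁵·8 / (180·12⁴) = 1944/3732480 = 0.0005208.

0.0005208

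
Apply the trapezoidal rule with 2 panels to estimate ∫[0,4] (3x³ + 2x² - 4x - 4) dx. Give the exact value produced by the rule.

240

h = (4 − 0)/2 = 2.
Nodes x₀,…,x₂ = 0, 2, 4.
f(x) = 3x³ + 2x² - 4x - 4: f₀=-4, f₁=20, f₂=204.
(h/2)·[f₀ + 2f₁ + f₂] = 1·(240) = 240.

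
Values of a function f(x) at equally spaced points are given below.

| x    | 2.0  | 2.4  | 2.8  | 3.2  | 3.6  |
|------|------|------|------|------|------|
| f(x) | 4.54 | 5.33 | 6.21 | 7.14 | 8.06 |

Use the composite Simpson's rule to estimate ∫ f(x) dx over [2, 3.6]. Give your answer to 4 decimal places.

9.9867

h = 0.4, n = 4.
(h/3)·[y₀ + 4y₁ + 2y₂ + 4y₃ + y₄] = 0.133333·(74.90) = 9.9867.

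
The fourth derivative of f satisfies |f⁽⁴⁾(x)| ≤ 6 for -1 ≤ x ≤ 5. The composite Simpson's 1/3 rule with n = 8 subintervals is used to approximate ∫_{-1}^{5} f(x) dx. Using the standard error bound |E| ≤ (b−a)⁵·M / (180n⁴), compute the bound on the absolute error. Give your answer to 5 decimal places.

0.06328

|E| ≤ (6)⁵·6 / (180·8⁴) = 46656/737280 = 0.06328.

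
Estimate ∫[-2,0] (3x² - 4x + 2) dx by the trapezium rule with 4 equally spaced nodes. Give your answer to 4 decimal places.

h = (0 − (-2))/3 = 0.666667.
Nodes x₀,…,x₃ = -2, -1.333333, -0.666667, 0.
f(x) = 3x² - 4x + 2: f₀=22, f₁=12.666667, f₂=6, f₃=2.
(h/2)·[f₀ + 2f₁ + 2f₂ + f₃] = 0.333333·(61.333333) = 20.4444.

20.4444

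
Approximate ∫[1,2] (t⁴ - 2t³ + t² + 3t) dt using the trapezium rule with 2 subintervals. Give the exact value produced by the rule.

5.78125

h = (2 − 1)/2 = 0.5.
Nodes t₀,…,t₂ = 1, 1.5, 2.
f(t) = t⁴ - 2t³ + t² + 3t: f₀=3, f₁=5.0625, f₂=10.
(h/2)·[f₀ + 2f₁ + f₂] = 0.25·(23.125) = 5.78125.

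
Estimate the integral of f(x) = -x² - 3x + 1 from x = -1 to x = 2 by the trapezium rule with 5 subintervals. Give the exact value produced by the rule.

h = (2 − (-1))/5 = 0.6.
Nodes x₀,…,x₅ = -1, -0.4, 0.2, 0.8, 1.4, 2.
f(x) = -x² - 3x + 1: f₀=3, f₁=2.04, f₂=0.36, f₃=-2.04, f₄=-5.16, f₅=-9.
(h/2)·[f₀ + 2f₁ + 2f₂ + 2f₃ + 2f₄ + f₅] = 0.3·(-15.6) = -4.68.

-4.68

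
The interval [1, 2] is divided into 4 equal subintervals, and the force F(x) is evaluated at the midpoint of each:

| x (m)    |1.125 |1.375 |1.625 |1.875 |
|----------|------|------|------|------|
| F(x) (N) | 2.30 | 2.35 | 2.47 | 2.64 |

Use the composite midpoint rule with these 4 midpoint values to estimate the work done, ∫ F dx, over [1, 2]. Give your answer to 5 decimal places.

2.44000

h = 0.25, n = 4.
h·[y(m₁) + y(m₂) + y(m₃) + y(m₄)] = 0.25·(9.76) = 2.44000.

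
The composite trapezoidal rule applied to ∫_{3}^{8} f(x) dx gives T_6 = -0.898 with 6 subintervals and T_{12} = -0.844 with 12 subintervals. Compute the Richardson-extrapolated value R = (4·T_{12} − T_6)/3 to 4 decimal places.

-0.8260

R = (4·T_{12} − T_6) / 3 = (4·(-0.844) − (-0.898))/3 = (-2.478)/3 = -0.8260.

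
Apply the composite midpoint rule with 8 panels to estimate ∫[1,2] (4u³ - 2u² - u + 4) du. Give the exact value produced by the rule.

12.8125

h = (2 − 1)/8 = 0.125.
Midpoints m₁,…,m₈ = 1.0625, 1.1875, 1.3125, 1.4375, 1.5625, 1.6875, 1.8125, 1.9375.
f(m₁)=5.4775390625, f(m₂)=6.6904296875, f(m₃)=8.2861328125, f(m₄)=10.3115234375, f(m₅)=12.8134765625, f(m₆)=15.8388671875, f(m₇)=19.4345703125, f(m₈)=23.6474609375.
h·[f(m₁) + f(m₂) + f(m₃) + f(m₄) + f(m₅) + f(m₆) + f(m₇) + f(m₈)] = 0.125·(102.5) = 12.8125.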